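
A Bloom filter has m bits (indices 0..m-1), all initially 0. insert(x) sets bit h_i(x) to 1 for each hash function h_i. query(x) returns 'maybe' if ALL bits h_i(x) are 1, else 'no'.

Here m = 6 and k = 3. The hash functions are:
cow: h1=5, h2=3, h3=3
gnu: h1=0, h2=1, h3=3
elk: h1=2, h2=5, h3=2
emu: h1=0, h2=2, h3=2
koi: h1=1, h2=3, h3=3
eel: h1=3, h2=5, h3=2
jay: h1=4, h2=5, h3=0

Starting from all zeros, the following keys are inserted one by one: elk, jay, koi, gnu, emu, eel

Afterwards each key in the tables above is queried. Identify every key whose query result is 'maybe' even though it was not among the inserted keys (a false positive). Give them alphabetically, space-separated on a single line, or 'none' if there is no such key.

Answer: cow

Derivation:
Start: bits=000000
After insert 'elk': sets bits 2 5 -> bits=001001
After insert 'jay': sets bits 0 4 5 -> bits=101011
After insert 'koi': sets bits 1 3 -> bits=111111
After insert 'gnu': sets bits 0 1 3 -> bits=111111
After insert 'emu': sets bits 0 2 -> bits=111111
After insert 'eel': sets bits 2 3 5 -> bits=111111
Not inserted: cow — query each against bits=111111:
query cow: checks bit3=1, bit5=1 (all 1) -> maybe => FALSE POSITIVE
False positives (alphabetical): cow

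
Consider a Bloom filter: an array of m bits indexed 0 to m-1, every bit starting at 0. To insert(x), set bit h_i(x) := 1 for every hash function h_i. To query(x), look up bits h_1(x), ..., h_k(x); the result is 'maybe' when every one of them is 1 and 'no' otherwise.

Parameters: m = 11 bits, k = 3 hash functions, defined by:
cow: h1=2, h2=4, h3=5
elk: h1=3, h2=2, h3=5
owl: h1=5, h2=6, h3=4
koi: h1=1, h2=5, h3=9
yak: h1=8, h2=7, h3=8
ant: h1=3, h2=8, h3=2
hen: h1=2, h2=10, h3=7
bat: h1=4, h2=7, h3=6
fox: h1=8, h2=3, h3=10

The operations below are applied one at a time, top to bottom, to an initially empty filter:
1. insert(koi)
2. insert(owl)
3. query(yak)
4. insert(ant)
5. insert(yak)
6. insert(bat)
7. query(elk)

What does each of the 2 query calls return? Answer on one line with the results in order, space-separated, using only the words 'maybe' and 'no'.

Answer: no maybe

Derivation:
Start: bits=00000000000
Op 1: insert koi -> sets bits 1 5 9 -> bits=01000100010
Op 2: insert owl -> sets bits 4 5 6 -> bits=01001110010
Op 3: query yak -> checks bit7=0, bit8=0 (has a 0) -> no
Op 4: insert ant -> sets bits 2 3 8 -> bits=01111110110
Op 5: insert yak -> sets bits 7 8 -> bits=01111111110
Op 6: insert bat -> sets bits 4 6 7 -> bits=01111111110
Op 7: query elk -> checks bit2=1, bit3=1, bit5=1 (all 1) -> maybe
Query results in order: no maybe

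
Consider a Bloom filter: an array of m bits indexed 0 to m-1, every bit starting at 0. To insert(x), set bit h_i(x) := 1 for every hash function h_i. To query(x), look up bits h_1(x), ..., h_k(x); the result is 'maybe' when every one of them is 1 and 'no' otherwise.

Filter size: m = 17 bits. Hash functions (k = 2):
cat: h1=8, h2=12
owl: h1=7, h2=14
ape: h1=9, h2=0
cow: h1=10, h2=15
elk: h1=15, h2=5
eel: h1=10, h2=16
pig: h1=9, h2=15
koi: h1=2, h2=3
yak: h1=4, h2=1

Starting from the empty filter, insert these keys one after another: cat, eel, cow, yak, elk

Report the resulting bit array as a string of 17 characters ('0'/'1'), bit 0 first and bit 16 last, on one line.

Answer: 01001100101010011

Derivation:
Start: bits=00000000000000000
After insert 'cat': sets bits 8 12 -> bits=00000000100010000
After insert 'eel': sets bits 10 16 -> bits=00000000101010001
After insert 'cow': sets bits 10 15 -> bits=00000000101010011
After insert 'yak': sets bits 1 4 -> bits=01001000101010011
After insert 'elk': sets bits 5 15 -> bits=01001100101010011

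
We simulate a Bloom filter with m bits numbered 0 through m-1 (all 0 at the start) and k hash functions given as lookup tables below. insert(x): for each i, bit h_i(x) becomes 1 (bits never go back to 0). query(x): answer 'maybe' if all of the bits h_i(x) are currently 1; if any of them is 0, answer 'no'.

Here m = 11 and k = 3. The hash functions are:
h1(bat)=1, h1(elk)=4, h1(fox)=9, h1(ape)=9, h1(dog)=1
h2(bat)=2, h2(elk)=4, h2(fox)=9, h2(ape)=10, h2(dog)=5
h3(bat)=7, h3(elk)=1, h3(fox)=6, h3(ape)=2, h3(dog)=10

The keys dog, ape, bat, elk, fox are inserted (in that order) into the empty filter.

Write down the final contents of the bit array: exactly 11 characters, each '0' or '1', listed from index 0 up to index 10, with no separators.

Answer: 01101111011

Derivation:
Start: bits=00000000000
After insert 'dog': sets bits 1 5 10 -> bits=01000100001
After insert 'ape': sets bits 2 9 10 -> bits=01100100011
After insert 'bat': sets bits 1 2 7 -> bits=01100101011
After insert 'elk': sets bits 1 4 -> bits=01101101011
After insert 'fox': sets bits 6 9 -> bits=01101111011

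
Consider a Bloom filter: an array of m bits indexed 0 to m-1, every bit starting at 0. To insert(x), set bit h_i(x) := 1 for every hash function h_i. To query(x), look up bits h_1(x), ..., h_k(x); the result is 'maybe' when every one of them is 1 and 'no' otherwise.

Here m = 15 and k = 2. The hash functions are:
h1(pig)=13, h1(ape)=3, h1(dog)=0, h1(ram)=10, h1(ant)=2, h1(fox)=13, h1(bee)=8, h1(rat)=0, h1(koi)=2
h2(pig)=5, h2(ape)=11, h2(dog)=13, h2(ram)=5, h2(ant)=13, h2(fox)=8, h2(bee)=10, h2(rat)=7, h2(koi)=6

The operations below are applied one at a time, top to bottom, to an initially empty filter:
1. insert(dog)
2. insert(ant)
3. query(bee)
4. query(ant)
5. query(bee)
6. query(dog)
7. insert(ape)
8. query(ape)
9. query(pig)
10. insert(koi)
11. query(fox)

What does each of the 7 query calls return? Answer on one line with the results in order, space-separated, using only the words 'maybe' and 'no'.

Answer: no maybe no maybe maybe no no

Derivation:
Start: bits=000000000000000
Op 1: insert dog -> sets bits 0 13 -> bits=100000000000010
Op 2: insert ant -> sets bits 2 13 -> bits=101000000000010
Op 3: query bee -> checks bit8=0, bit10=0 (has a 0) -> no
Op 4: query ant -> checks bit2=1, bit13=1 (all 1) -> maybe
Op 5: query bee -> checks bit8=0, bit10=0 (has a 0) -> no
Op 6: query dog -> checks bit0=1, bit13=1 (all 1) -> maybe
Op 7: insert ape -> sets bits 3 11 -> bits=101100000001010
Op 8: query ape -> checks bit3=1, bit11=1 (all 1) -> maybe
Op 9: query pig -> checks bit5=0, bit13=1 (has a 0) -> no
Op 10: insert koi -> sets bits 2 6 -> bits=101100100001010
Op 11: query fox -> checks bit8=0, bit13=1 (has a 0) -> no
Query results in order: no maybe no maybe maybe no no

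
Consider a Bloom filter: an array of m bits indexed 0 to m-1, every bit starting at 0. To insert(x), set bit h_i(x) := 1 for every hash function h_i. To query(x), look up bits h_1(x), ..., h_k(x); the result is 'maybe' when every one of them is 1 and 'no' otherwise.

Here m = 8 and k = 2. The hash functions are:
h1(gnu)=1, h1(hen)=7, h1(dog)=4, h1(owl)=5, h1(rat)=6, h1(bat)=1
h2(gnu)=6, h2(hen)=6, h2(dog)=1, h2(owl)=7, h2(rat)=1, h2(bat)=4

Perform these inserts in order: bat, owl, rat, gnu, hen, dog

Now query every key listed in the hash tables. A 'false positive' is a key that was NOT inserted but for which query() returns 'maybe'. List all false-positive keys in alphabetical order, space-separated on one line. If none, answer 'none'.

Start: bits=00000000
After insert 'bat': sets bits 1 4 -> bits=01001000
After insert 'owl': sets bits 5 7 -> bits=01001101
After insert 'rat': sets bits 1 6 -> bits=01001111
After insert 'gnu': sets bits 1 6 -> bits=01001111
After insert 'hen': sets bits 6 7 -> bits=01001111
After insert 'dog': sets bits 1 4 -> bits=01001111
Not inserted: (none) — query each against bits=01001111:
False positives (alphabetical): none

Answer: none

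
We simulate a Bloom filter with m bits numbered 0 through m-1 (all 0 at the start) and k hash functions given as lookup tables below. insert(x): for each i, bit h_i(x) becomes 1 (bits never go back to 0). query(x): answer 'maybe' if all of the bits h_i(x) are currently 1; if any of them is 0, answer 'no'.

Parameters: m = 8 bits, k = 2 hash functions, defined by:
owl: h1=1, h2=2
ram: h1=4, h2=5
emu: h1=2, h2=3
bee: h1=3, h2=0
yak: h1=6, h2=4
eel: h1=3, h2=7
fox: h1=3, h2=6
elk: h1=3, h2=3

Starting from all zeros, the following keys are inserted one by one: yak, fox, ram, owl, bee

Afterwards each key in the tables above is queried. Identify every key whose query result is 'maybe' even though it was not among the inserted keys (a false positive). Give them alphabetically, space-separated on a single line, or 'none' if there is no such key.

Start: bits=00000000
After insert 'yak': sets bits 4 6 -> bits=00001010
After insert 'fox': sets bits 3 6 -> bits=00011010
After insert 'ram': sets bits 4 5 -> bits=00011110
After insert 'owl': sets bits 1 2 -> bits=01111110
After insert 'bee': sets bits 0 3 -> bits=11111110
Not inserted: eel elk emu — query each against bits=11111110:
query eel: checks bit3=1, bit7=0 (has a 0) -> no => not a false positive
query elk: checks bit3=1 (all 1) -> maybe => FALSE POSITIVE
query emu: checks bit2=1, bit3=1 (all 1) -> maybe => FALSE POSITIVE
False positives (alphabetical): elk emu

Answer: elk emu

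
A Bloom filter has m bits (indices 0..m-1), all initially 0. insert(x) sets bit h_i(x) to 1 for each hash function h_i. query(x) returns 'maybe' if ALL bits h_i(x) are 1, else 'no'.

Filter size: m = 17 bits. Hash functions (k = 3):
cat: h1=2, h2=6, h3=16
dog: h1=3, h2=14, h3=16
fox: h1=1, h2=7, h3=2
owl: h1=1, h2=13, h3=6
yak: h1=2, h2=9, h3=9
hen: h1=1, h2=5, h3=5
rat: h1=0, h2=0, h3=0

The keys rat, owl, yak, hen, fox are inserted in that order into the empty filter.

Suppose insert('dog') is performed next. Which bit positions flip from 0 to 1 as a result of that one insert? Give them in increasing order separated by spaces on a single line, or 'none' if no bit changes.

Start: bits=00000000000000000
After insert 'rat': sets bits 0 -> bits=10000000000000000
After insert 'owl': sets bits 1 6 13 -> bits=11000010000001000
After insert 'yak': sets bits 2 9 -> bits=11100010010001000
After insert 'hen': sets bits 1 5 -> bits=11100110010001000
After insert 'fox': sets bits 1 2 7 -> bits=11100111010001000
insert 'dog' would touch bits 3 14 16; currently bit3=0, bit14=0, bit16=0
Bits that are 0 among those (would change 0->1): 3 14 16

Answer: 3 14 16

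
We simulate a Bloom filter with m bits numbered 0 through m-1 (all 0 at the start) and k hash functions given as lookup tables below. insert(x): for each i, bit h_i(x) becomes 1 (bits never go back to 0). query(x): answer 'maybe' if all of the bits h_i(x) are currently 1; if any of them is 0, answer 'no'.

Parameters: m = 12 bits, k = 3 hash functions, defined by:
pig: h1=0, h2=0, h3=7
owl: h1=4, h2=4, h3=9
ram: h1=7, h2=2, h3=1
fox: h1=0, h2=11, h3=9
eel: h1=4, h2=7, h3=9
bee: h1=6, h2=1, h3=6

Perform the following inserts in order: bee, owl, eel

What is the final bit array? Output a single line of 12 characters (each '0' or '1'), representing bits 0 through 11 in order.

Start: bits=000000000000
After insert 'bee': sets bits 1 6 -> bits=010000100000
After insert 'owl': sets bits 4 9 -> bits=010010100100
After insert 'eel': sets bits 4 7 9 -> bits=010010110100

Answer: 010010110100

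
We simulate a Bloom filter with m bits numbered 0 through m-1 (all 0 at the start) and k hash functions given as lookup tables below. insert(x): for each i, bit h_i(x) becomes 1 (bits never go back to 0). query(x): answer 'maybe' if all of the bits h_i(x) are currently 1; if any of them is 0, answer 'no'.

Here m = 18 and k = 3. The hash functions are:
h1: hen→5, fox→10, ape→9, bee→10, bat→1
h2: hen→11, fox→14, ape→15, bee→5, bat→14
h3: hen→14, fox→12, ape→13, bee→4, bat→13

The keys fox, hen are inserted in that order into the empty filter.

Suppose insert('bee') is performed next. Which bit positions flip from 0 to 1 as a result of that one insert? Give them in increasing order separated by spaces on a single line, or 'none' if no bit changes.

Answer: 4

Derivation:
Start: bits=000000000000000000
After insert 'fox': sets bits 10 12 14 -> bits=000000000010101000
After insert 'hen': sets bits 5 11 14 -> bits=000001000011101000
insert 'bee' would touch bits 4 5 10; currently bit4=0, bit5=1, bit10=1
Bits that are 0 among those (would change 0->1): 4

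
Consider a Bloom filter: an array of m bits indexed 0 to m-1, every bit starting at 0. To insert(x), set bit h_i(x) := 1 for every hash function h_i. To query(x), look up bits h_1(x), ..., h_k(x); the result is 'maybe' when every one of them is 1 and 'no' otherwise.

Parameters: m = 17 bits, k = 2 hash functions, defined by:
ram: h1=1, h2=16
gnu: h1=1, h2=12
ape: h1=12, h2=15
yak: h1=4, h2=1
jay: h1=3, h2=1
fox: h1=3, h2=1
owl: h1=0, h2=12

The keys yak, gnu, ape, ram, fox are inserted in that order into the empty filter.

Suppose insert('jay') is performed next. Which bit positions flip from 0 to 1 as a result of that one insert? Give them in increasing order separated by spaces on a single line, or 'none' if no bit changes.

Answer: none

Derivation:
Start: bits=00000000000000000
After insert 'yak': sets bits 1 4 -> bits=01001000000000000
After insert 'gnu': sets bits 1 12 -> bits=01001000000010000
After insert 'ape': sets bits 12 15 -> bits=01001000000010010
After insert 'ram': sets bits 1 16 -> bits=01001000000010011
After insert 'fox': sets bits 1 3 -> bits=01011000000010011
insert 'jay' would touch bits 1 3; currently bit1=1, bit3=1
Bits that are 0 among those (would change 0->1): none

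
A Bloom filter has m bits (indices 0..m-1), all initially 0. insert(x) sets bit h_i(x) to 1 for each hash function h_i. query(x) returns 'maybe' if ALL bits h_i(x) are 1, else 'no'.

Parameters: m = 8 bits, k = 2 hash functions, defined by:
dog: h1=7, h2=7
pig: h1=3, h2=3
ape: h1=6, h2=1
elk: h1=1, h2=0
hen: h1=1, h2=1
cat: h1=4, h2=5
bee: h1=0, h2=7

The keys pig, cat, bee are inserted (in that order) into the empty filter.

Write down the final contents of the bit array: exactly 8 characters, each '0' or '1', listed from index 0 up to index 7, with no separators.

Start: bits=00000000
After insert 'pig': sets bits 3 -> bits=00010000
After insert 'cat': sets bits 4 5 -> bits=00011100
After insert 'bee': sets bits 0 7 -> bits=10011101

Answer: 10011101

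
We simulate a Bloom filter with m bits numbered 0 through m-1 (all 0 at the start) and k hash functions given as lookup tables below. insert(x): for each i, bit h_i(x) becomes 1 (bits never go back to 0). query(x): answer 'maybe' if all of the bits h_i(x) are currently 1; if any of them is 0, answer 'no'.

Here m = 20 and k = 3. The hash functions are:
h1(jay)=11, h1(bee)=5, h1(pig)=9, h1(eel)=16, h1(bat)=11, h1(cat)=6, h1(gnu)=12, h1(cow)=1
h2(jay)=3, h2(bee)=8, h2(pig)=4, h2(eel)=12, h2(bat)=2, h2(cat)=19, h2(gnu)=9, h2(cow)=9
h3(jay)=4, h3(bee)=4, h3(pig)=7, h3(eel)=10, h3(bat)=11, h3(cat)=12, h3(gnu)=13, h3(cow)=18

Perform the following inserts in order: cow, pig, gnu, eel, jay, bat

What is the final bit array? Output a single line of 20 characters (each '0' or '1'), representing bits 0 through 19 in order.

Start: bits=00000000000000000000
After insert 'cow': sets bits 1 9 18 -> bits=01000000010000000010
After insert 'pig': sets bits 4 7 9 -> bits=01001001010000000010
After insert 'gnu': sets bits 9 12 13 -> bits=01001001010011000010
After insert 'eel': sets bits 10 12 16 -> bits=01001001011011001010
After insert 'jay': sets bits 3 4 11 -> bits=01011001011111001010
After insert 'bat': sets bits 2 11 -> bits=01111001011111001010

Answer: 01111001011111001010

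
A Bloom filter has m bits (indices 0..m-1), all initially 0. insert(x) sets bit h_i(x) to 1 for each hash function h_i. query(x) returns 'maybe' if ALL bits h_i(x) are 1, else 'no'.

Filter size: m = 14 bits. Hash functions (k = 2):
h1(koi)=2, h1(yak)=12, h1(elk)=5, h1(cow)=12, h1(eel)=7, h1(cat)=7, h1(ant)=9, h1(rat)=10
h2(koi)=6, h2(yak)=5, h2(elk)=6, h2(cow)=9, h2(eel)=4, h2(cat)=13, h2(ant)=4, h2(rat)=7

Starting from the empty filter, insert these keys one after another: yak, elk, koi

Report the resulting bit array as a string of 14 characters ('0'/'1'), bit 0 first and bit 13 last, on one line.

Answer: 00100110000010

Derivation:
Start: bits=00000000000000
After insert 'yak': sets bits 5 12 -> bits=00000100000010
After insert 'elk': sets bits 5 6 -> bits=00000110000010
After insert 'koi': sets bits 2 6 -> bits=00100110000010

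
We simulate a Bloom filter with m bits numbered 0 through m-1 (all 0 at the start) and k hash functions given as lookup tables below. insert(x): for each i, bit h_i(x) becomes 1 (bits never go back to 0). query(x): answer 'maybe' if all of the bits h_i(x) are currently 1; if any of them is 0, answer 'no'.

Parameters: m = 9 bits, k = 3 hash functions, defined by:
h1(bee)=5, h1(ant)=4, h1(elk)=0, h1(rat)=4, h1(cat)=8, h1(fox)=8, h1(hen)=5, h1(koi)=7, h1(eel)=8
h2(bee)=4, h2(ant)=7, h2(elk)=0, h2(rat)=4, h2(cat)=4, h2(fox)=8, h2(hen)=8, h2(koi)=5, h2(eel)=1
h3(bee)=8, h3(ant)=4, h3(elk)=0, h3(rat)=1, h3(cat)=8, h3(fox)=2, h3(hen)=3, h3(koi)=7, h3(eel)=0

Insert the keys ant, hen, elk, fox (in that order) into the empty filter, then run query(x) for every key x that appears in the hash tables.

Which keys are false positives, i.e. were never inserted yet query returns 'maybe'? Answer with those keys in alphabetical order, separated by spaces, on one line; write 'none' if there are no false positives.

Answer: bee cat koi

Derivation:
Start: bits=000000000
After insert 'ant': sets bits 4 7 -> bits=000010010
After insert 'hen': sets bits 3 5 8 -> bits=000111011
After insert 'elk': sets bits 0 -> bits=100111011
After insert 'fox': sets bits 2 8 -> bits=101111011
Not inserted: bee cat eel koi rat — query each against bits=101111011:
query bee: checks bit4=1, bit5=1, bit8=1 (all 1) -> maybe => FALSE POSITIVE
query cat: checks bit4=1, bit8=1 (all 1) -> maybe => FALSE POSITIVE
query eel: checks bit0=1, bit1=0, bit8=1 (has a 0) -> no => not a false positive
query koi: checks bit5=1, bit7=1 (all 1) -> maybe => FALSE POSITIVE
query rat: checks bit1=0, bit4=1 (has a 0) -> no => not a false positive
False positives (alphabetical): bee cat koi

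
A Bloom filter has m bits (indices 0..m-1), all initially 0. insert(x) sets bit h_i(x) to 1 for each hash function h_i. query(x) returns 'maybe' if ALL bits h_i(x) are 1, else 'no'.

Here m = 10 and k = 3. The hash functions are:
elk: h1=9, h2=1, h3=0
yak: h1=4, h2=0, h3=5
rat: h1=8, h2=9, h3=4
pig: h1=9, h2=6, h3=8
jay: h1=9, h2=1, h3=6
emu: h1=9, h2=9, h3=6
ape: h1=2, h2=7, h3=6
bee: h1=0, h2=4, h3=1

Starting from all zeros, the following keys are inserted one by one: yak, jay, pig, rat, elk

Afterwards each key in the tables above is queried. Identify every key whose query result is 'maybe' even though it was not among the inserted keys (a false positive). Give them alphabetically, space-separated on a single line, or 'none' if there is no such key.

Answer: bee emu

Derivation:
Start: bits=0000000000
After insert 'yak': sets bits 0 4 5 -> bits=1000110000
After insert 'jay': sets bits 1 6 9 -> bits=1100111001
After insert 'pig': sets bits 6 8 9 -> bits=1100111011
After insert 'rat': sets bits 4 8 9 -> bits=1100111011
After insert 'elk': sets bits 0 1 9 -> bits=1100111011
Not inserted: ape bee emu — query each against bits=1100111011:
query ape: checks bit2=0, bit6=1, bit7=0 (has a 0) -> no => not a false positive
query bee: checks bit0=1, bit1=1, bit4=1 (all 1) -> maybe => FALSE POSITIVE
query emu: checks bit6=1, bit9=1 (all 1) -> maybe => FALSE POSITIVE
False positives (alphabetical): bee emu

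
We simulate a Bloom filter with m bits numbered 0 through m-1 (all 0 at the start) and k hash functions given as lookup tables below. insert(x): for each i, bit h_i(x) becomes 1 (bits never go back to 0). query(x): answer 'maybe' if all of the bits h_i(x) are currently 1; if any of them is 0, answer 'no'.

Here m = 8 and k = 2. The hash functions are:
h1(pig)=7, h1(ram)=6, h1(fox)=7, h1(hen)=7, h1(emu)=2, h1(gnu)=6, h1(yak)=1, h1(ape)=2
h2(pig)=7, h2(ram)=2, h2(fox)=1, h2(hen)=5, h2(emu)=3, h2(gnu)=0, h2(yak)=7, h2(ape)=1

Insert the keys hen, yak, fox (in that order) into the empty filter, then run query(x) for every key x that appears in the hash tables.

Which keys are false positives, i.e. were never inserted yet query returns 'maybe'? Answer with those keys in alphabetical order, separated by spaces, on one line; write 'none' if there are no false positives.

Answer: pig

Derivation:
Start: bits=00000000
After insert 'hen': sets bits 5 7 -> bits=00000101
After insert 'yak': sets bits 1 7 -> bits=01000101
After insert 'fox': sets bits 1 7 -> bits=01000101
Not inserted: ape emu gnu pig ram — query each against bits=01000101:
query ape: checks bit1=1, bit2=0 (has a 0) -> no => not a false positive
query emu: checks bit2=0, bit3=0 (has a 0) -> no => not a false positive
query gnu: checks bit0=0, bit6=0 (has a 0) -> no => not a false positive
query pig: checks bit7=1 (all 1) -> maybe => FALSE POSITIVE
query ram: checks bit2=0, bit6=0 (has a 0) -> no => not a false positive
False positives (alphabetical): pig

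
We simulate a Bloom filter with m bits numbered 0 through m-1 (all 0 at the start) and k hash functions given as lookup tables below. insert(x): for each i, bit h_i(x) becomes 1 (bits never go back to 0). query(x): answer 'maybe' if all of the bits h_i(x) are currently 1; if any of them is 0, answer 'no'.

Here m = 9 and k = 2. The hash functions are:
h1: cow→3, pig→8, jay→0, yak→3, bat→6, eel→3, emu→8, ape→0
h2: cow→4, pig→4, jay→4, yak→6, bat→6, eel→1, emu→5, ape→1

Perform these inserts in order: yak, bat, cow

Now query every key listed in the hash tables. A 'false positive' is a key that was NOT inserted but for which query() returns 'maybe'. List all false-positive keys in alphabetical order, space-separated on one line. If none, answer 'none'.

Start: bits=000000000
After insert 'yak': sets bits 3 6 -> bits=000100100
After insert 'bat': sets bits 6 -> bits=000100100
After insert 'cow': sets bits 3 4 -> bits=000110100
Not inserted: ape eel emu jay pig — query each against bits=000110100:
query ape: checks bit0=0, bit1=0 (has a 0) -> no => not a false positive
query eel: checks bit1=0, bit3=1 (has a 0) -> no => not a false positive
query emu: checks bit5=0, bit8=0 (has a 0) -> no => not a false positive
query jay: checks bit0=0, bit4=1 (has a 0) -> no => not a false positive
query pig: checks bit4=1, bit8=0 (has a 0) -> no => not a false positive
False positives (alphabetical): none

Answer: none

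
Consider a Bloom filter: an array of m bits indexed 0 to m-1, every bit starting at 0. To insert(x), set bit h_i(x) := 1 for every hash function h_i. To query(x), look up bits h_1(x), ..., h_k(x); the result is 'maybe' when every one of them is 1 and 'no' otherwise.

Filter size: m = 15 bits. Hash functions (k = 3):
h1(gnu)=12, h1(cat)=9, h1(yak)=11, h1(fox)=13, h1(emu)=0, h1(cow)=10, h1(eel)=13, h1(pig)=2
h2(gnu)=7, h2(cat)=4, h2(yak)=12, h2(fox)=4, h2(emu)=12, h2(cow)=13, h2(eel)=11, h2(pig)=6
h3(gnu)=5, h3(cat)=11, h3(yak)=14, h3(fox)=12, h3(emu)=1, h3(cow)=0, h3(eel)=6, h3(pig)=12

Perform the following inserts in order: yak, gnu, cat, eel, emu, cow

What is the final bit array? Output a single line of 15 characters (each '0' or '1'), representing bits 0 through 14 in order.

Answer: 110011110111111

Derivation:
Start: bits=000000000000000
After insert 'yak': sets bits 11 12 14 -> bits=000000000001101
After insert 'gnu': sets bits 5 7 12 -> bits=000001010001101
After insert 'cat': sets bits 4 9 11 -> bits=000011010101101
After insert 'eel': sets bits 6 11 13 -> bits=000011110101111
After insert 'emu': sets bits 0 1 12 -> bits=110011110101111
After insert 'cow': sets bits 0 10 13 -> bits=110011110111111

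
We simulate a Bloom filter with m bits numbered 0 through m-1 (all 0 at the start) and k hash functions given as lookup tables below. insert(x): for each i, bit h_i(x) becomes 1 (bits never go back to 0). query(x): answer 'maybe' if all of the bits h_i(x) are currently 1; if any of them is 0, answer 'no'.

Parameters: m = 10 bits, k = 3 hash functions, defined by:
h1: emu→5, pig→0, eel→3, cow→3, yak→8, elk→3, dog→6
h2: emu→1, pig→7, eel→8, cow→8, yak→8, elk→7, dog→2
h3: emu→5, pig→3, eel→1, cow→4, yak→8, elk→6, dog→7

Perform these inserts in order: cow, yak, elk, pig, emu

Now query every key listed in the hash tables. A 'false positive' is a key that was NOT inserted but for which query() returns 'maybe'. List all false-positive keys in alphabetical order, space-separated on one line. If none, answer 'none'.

Start: bits=0000000000
After insert 'cow': sets bits 3 4 8 -> bits=0001100010
After insert 'yak': sets bits 8 -> bits=0001100010
After insert 'elk': sets bits 3 6 7 -> bits=0001101110
After insert 'pig': sets bits 0 3 7 -> bits=1001101110
After insert 'emu': sets bits 1 5 -> bits=1101111110
Not inserted: dog eel — query each against bits=1101111110:
query dog: checks bit2=0, bit6=1, bit7=1 (has a 0) -> no => not a false positive
query eel: checks bit1=1, bit3=1, bit8=1 (all 1) -> maybe => FALSE POSITIVE
False positives (alphabetical): eel

Answer: eel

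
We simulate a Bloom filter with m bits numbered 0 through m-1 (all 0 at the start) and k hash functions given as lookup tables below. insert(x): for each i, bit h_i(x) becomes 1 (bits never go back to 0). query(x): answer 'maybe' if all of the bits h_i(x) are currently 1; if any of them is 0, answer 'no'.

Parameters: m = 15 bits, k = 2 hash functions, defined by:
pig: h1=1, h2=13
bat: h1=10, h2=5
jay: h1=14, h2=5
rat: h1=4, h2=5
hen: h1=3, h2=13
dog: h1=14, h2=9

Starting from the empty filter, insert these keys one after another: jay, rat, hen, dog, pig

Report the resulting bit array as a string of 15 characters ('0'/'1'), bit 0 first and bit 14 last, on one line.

Start: bits=000000000000000
After insert 'jay': sets bits 5 14 -> bits=000001000000001
After insert 'rat': sets bits 4 5 -> bits=000011000000001
After insert 'hen': sets bits 3 13 -> bits=000111000000011
After insert 'dog': sets bits 9 14 -> bits=000111000100011
After insert 'pig': sets bits 1 13 -> bits=010111000100011

Answer: 010111000100011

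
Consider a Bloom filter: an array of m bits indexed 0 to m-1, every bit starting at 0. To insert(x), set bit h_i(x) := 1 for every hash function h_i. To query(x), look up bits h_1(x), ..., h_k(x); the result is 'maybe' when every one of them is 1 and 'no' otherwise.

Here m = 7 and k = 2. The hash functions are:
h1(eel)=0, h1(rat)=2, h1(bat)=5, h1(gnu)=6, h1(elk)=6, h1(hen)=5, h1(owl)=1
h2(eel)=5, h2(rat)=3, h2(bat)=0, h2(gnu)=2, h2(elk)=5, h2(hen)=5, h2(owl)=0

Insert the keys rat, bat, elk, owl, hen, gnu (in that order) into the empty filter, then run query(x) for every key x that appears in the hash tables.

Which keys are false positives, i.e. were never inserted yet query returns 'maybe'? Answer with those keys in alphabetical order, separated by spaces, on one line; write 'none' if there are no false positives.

Answer: eel

Derivation:
Start: bits=0000000
After insert 'rat': sets bits 2 3 -> bits=0011000
After insert 'bat': sets bits 0 5 -> bits=1011010
After insert 'elk': sets bits 5 6 -> bits=1011011
After insert 'owl': sets bits 0 1 -> bits=1111011
After insert 'hen': sets bits 5 -> bits=1111011
After insert 'gnu': sets bits 2 6 -> bits=1111011
Not inserted: eel — query each against bits=1111011:
query eel: checks bit0=1, bit5=1 (all 1) -> maybe => FALSE POSITIVE
False positives (alphabetical): eel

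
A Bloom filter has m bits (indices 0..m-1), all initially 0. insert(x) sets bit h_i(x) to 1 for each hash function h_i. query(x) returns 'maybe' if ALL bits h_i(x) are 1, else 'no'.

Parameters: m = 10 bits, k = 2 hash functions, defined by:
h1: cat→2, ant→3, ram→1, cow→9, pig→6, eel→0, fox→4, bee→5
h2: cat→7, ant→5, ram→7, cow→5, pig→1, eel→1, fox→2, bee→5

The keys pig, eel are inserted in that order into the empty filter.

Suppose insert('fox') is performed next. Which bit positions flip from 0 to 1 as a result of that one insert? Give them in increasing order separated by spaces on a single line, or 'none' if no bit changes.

Start: bits=0000000000
After insert 'pig': sets bits 1 6 -> bits=0100001000
After insert 'eel': sets bits 0 1 -> bits=1100001000
insert 'fox' would touch bits 2 4; currently bit2=0, bit4=0
Bits that are 0 among those (would change 0->1): 2 4

Answer: 2 4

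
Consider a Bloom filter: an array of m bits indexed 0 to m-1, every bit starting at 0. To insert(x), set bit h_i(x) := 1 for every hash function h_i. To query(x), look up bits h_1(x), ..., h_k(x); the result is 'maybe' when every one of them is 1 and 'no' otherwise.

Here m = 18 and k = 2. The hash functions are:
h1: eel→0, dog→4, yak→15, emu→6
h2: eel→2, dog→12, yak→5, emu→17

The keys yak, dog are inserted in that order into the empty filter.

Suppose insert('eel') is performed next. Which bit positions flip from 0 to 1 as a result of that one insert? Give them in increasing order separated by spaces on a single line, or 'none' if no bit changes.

Start: bits=000000000000000000
After insert 'yak': sets bits 5 15 -> bits=000001000000000100
After insert 'dog': sets bits 4 12 -> bits=000011000000100100
insert 'eel' would touch bits 0 2; currently bit0=0, bit2=0
Bits that are 0 among those (would change 0->1): 0 2

Answer: 0 2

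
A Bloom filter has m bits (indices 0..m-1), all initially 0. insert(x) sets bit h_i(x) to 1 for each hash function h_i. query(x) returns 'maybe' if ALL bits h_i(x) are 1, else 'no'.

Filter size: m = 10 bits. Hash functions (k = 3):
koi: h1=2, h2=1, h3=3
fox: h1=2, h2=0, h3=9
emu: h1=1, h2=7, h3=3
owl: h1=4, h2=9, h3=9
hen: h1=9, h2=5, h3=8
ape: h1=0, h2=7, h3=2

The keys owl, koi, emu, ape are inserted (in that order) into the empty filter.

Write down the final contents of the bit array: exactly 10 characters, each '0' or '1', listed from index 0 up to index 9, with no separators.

Start: bits=0000000000
After insert 'owl': sets bits 4 9 -> bits=0000100001
After insert 'koi': sets bits 1 2 3 -> bits=0111100001
After insert 'emu': sets bits 1 3 7 -> bits=0111100101
After insert 'ape': sets bits 0 2 7 -> bits=1111100101

Answer: 1111100101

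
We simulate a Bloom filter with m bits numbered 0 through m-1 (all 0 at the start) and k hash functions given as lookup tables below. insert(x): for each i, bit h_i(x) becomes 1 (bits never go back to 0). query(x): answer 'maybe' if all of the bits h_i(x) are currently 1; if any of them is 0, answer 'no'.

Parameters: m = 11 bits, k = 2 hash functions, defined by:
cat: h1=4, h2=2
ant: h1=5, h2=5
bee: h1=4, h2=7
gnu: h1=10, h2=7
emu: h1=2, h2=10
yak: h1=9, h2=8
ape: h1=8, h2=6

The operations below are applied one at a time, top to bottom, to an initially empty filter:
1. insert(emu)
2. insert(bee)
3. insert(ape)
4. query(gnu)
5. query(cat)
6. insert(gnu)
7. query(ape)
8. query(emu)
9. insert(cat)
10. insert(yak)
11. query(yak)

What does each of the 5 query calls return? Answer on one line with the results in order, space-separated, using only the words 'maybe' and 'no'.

Start: bits=00000000000
Op 1: insert emu -> sets bits 2 10 -> bits=00100000001
Op 2: insert bee -> sets bits 4 7 -> bits=00101001001
Op 3: insert ape -> sets bits 6 8 -> bits=00101011101
Op 4: query gnu -> checks bit7=1, bit10=1 (all 1) -> maybe
Op 5: query cat -> checks bit2=1, bit4=1 (all 1) -> maybe
Op 6: insert gnu -> sets bits 7 10 -> bits=00101011101
Op 7: query ape -> checks bit6=1, bit8=1 (all 1) -> maybe
Op 8: query emu -> checks bit2=1, bit10=1 (all 1) -> maybe
Op 9: insert cat -> sets bits 2 4 -> bits=00101011101
Op 10: insert yak -> sets bits 8 9 -> bits=00101011111
Op 11: query yak -> checks bit8=1, bit9=1 (all 1) -> maybe
Query results in order: maybe maybe maybe maybe maybe

Answer: maybe maybe maybe maybe maybe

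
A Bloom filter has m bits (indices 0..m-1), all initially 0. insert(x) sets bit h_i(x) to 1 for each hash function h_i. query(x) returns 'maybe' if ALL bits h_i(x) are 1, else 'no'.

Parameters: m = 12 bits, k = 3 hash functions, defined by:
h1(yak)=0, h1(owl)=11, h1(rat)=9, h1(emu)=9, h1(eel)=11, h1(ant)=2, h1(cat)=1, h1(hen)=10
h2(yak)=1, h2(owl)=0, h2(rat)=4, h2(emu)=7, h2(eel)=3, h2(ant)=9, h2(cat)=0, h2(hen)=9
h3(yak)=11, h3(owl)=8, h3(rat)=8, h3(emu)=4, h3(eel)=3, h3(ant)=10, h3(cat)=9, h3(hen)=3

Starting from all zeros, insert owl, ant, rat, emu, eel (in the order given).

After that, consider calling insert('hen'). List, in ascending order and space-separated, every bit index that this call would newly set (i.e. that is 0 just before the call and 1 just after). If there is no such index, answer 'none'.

Answer: none

Derivation:
Start: bits=000000000000
After insert 'owl': sets bits 0 8 11 -> bits=100000001001
After insert 'ant': sets bits 2 9 10 -> bits=101000001111
After insert 'rat': sets bits 4 8 9 -> bits=101010001111
After insert 'emu': sets bits 4 7 9 -> bits=101010011111
After insert 'eel': sets bits 3 11 -> bits=101110011111
insert 'hen' would touch bits 3 9 10; currently bit3=1, bit9=1, bit10=1
Bits that are 0 among those (would change 0->1): none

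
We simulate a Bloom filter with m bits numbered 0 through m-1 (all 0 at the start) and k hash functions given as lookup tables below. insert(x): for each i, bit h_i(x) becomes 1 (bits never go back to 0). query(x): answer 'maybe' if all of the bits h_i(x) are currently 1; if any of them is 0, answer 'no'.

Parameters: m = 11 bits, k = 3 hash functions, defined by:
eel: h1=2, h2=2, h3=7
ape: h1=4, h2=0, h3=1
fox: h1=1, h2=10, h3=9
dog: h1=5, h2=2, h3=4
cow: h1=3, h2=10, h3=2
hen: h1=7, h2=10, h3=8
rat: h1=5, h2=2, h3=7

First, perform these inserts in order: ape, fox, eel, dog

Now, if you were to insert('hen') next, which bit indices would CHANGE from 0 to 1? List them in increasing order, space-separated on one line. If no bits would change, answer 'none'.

Start: bits=00000000000
After insert 'ape': sets bits 0 1 4 -> bits=11001000000
After insert 'fox': sets bits 1 9 10 -> bits=11001000011
After insert 'eel': sets bits 2 7 -> bits=11101001011
After insert 'dog': sets bits 2 4 5 -> bits=11101101011
insert 'hen' would touch bits 7 8 10; currently bit7=1, bit8=0, bit10=1
Bits that are 0 among those (would change 0->1): 8

Answer: 8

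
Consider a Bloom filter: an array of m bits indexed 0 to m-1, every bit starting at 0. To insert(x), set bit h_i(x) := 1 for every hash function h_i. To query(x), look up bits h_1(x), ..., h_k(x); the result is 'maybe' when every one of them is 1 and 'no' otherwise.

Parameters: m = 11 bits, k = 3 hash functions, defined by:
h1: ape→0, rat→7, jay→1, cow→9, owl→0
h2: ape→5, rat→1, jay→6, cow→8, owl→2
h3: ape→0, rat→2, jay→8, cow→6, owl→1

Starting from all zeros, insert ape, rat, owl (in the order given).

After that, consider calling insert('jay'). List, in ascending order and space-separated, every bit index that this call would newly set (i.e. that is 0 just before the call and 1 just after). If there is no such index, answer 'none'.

Start: bits=00000000000
After insert 'ape': sets bits 0 5 -> bits=10000100000
After insert 'rat': sets bits 1 2 7 -> bits=11100101000
After insert 'owl': sets bits 0 1 2 -> bits=11100101000
insert 'jay' would touch bits 1 6 8; currently bit1=1, bit6=0, bit8=0
Bits that are 0 among those (would change 0->1): 6 8

Answer: 6 8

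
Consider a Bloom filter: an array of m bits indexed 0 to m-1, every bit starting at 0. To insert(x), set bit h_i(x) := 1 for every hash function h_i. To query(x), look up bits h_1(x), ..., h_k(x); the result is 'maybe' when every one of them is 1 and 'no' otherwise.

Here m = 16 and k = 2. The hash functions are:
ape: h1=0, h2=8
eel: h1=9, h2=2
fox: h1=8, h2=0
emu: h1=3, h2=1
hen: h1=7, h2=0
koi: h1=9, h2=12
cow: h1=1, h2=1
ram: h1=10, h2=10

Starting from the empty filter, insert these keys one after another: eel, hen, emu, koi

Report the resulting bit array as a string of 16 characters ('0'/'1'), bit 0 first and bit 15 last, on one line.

Start: bits=0000000000000000
After insert 'eel': sets bits 2 9 -> bits=0010000001000000
After insert 'hen': sets bits 0 7 -> bits=1010000101000000
After insert 'emu': sets bits 1 3 -> bits=1111000101000000
After insert 'koi': sets bits 9 12 -> bits=1111000101001000

Answer: 1111000101001000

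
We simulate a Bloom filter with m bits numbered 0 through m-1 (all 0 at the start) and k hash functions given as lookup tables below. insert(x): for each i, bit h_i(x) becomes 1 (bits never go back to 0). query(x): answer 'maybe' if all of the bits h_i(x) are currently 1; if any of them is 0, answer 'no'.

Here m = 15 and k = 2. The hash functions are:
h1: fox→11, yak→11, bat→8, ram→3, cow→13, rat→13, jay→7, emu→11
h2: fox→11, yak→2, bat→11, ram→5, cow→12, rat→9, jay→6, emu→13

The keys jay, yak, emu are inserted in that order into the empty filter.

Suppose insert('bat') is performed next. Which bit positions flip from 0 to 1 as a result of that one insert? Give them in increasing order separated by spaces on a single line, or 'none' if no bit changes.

Answer: 8

Derivation:
Start: bits=000000000000000
After insert 'jay': sets bits 6 7 -> bits=000000110000000
After insert 'yak': sets bits 2 11 -> bits=001000110001000
After insert 'emu': sets bits 11 13 -> bits=001000110001010
insert 'bat' would touch bits 8 11; currently bit8=0, bit11=1
Bits that are 0 among those (would change 0->1): 8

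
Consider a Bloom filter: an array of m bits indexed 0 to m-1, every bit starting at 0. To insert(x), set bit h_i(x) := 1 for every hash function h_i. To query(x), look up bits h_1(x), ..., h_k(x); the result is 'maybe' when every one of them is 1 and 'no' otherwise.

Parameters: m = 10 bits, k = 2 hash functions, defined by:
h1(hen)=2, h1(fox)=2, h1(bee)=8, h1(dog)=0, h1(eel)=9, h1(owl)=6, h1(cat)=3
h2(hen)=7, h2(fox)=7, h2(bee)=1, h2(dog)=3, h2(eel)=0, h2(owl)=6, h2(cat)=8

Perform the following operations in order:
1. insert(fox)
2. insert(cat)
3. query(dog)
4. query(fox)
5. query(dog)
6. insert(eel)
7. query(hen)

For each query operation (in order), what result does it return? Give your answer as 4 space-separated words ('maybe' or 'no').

Start: bits=0000000000
Op 1: insert fox -> sets bits 2 7 -> bits=0010000100
Op 2: insert cat -> sets bits 3 8 -> bits=0011000110
Op 3: query dog -> checks bit0=0, bit3=1 (has a 0) -> no
Op 4: query fox -> checks bit2=1, bit7=1 (all 1) -> maybe
Op 5: query dog -> checks bit0=0, bit3=1 (has a 0) -> no
Op 6: insert eel -> sets bits 0 9 -> bits=1011000111
Op 7: query hen -> checks bit2=1, bit7=1 (all 1) -> maybe
Query results in order: no maybe no maybe

Answer: no maybe no maybe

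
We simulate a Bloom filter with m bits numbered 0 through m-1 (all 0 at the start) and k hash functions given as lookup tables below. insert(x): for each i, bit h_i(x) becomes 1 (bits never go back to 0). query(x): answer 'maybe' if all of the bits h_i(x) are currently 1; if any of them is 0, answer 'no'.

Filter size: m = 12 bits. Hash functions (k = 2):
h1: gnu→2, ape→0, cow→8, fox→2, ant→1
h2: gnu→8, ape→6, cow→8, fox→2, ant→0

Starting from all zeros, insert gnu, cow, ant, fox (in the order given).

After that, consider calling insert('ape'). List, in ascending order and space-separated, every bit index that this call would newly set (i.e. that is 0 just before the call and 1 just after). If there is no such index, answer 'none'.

Answer: 6

Derivation:
Start: bits=000000000000
After insert 'gnu': sets bits 2 8 -> bits=001000001000
After insert 'cow': sets bits 8 -> bits=001000001000
After insert 'ant': sets bits 0 1 -> bits=111000001000
After insert 'fox': sets bits 2 -> bits=111000001000
insert 'ape' would touch bits 0 6; currently bit0=1, bit6=0
Bits that are 0 among those (would change 0->1): 6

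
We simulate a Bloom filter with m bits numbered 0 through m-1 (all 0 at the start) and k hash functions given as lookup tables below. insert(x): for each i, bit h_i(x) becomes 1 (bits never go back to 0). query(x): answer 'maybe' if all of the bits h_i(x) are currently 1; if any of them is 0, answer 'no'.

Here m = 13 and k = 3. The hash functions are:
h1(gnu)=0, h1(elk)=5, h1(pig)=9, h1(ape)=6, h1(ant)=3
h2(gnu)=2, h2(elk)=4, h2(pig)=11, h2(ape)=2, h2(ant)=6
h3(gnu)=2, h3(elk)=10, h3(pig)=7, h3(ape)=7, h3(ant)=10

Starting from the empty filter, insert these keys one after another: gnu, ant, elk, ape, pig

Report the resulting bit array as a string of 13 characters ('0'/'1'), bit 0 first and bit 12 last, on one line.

Answer: 1011111101110

Derivation:
Start: bits=0000000000000
After insert 'gnu': sets bits 0 2 -> bits=1010000000000
After insert 'ant': sets bits 3 6 10 -> bits=1011001000100
After insert 'elk': sets bits 4 5 10 -> bits=1011111000100
After insert 'ape': sets bits 2 6 7 -> bits=1011111100100
After insert 'pig': sets bits 7 9 11 -> bits=1011111101110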